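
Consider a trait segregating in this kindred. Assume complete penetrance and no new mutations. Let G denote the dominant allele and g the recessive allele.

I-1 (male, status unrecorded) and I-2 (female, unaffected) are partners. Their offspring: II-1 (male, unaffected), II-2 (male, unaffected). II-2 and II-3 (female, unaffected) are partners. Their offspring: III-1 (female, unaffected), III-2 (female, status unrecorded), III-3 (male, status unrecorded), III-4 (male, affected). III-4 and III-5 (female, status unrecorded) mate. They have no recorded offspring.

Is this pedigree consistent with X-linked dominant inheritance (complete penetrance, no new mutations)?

Under X-linked dominant, III-4 (affected, male) cannot arise from II-2 (unaffected) × II-3 (unaffected).

No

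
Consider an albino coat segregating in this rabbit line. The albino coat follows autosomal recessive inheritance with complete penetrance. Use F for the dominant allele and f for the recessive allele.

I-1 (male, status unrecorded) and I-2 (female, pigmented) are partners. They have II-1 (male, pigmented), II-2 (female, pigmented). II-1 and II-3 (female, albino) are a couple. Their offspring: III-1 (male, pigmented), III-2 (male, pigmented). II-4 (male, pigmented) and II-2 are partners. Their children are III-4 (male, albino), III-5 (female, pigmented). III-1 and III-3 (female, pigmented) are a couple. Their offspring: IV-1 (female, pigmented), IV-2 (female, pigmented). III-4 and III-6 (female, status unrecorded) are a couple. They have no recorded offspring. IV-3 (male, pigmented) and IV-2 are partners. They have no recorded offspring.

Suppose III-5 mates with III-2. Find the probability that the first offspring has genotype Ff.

1/2

II-4 is pigmented so carries F and passed f to III-4 (ff), so II-4 is Ff.
II-2 is pigmented so carries F and passed f to III-4 (ff), so II-2 is Ff.
III-5 is a pigmented offspring of II-4 (Ff) × II-2 (Ff), whose cross gives 1/4 FF : 1/2 Ff : 1/4 ff; conditioning on being pigmented, III-5 is FF with probability 1/3, Ff with probability 2/3.
III-2 is pigmented so carries F and received f from II-3 (ff), so III-2 is Ff.
Summing over parental genotype combinations, P(offspring has genotype Ff) = 1/3·1/2 + 2/3·1/2 = 1/2.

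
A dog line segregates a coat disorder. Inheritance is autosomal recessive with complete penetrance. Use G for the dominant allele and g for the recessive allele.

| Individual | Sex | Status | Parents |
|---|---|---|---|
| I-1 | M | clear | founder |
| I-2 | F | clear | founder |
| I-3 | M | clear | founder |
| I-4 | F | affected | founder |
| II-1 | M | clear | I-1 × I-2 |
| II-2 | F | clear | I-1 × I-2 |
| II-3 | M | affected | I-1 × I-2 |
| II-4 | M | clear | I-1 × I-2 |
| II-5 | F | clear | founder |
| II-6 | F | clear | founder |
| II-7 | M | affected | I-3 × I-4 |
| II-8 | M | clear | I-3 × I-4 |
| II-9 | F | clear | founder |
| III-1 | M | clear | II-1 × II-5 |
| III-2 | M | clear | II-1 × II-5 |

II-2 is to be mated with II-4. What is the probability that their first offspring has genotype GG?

4/9

I-1 is clear so carries G and passed g to II-3 (gg), so I-1 is Gg.
I-2 is clear so carries G and passed g to II-3 (gg), so I-2 is Gg.
II-2 is a clear offspring of I-1 (Gg) × I-2 (Gg), whose cross gives 1/4 GG : 1/2 Gg : 1/4 gg; conditioning on being clear, II-2 is GG with probability 1/3, Gg with probability 2/3.
II-4 is a clear offspring of I-1 (Gg) × I-2 (Gg), whose cross gives 1/4 GG : 1/2 Gg : 1/4 gg; conditioning on being clear, II-4 is GG with probability 1/3, Gg with probability 2/3.
Summing over parental genotype combinations, P(offspring has genotype GG) = 1/9·1 + 2/9·1/2 + 2/9·1/2 + 4/9·1/4 = 4/9.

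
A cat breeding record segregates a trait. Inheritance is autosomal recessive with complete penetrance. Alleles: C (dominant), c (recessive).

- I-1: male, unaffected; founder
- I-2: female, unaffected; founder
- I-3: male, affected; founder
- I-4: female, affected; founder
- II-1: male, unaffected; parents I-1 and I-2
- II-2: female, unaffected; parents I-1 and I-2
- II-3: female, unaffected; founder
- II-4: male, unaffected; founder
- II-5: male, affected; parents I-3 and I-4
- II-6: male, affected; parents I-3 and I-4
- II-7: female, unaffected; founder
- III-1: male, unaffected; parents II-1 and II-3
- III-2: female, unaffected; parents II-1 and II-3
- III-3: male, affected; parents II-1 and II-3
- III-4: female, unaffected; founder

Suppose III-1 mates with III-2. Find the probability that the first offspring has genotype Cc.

II-1 is unaffected so carries C and passed c to III-3 (cc), so II-1 is Cc.
II-3 is unaffected so carries C and passed c to III-3 (cc), so II-3 is Cc.
III-1 is an unaffected offspring of II-1 (Cc) × II-3 (Cc), whose cross gives 1/4 CC : 1/2 Cc : 1/4 cc; conditioning on being unaffected, III-1 is CC with probability 1/3, Cc with probability 2/3.
III-2 is an unaffected offspring of II-1 (Cc) × II-3 (Cc), whose cross gives 1/4 CC : 1/2 Cc : 1/4 cc; conditioning on being unaffected, III-2 is CC with probability 1/3, Cc with probability 2/3.
Summing over parental genotype combinations, P(offspring has genotype Cc) = 2/9·1/2 + 2/9·1/2 + 4/9·1/2 = 4/9.

4/9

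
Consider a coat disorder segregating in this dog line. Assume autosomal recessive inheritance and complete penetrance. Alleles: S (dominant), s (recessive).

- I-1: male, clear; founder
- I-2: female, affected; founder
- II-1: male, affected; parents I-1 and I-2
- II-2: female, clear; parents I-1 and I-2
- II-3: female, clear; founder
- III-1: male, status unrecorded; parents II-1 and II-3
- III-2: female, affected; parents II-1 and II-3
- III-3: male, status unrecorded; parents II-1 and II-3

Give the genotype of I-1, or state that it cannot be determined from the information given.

From phenotype alone, I-1 is SS or Ss.
I-1 is clear so carries S and passed s to II-1 (ss), so I-1 is Ss.

Ss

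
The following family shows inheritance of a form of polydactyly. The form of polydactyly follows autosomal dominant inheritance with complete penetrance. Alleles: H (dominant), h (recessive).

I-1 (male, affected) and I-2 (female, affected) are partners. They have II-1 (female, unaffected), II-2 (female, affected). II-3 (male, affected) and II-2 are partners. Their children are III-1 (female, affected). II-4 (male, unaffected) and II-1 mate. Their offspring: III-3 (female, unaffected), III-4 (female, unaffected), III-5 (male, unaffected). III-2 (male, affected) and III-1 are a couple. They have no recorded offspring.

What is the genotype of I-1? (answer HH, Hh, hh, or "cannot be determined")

Hh

From phenotype alone, I-1 is HH or Hh.
I-1 is affected so carries H and passed h to II-1 (hh), so I-1 is Hh.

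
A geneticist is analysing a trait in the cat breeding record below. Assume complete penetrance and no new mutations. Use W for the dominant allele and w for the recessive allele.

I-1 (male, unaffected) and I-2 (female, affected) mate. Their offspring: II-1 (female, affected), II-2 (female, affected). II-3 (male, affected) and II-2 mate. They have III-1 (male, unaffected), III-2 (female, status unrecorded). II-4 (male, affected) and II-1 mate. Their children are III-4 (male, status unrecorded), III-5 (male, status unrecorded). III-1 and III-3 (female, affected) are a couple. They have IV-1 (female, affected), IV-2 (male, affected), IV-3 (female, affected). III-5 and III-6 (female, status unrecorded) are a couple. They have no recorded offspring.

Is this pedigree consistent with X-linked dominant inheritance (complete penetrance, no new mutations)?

Yes

A consistent assignment under X-linked dominant exists: I-1 X^w Y, I-2 X^W X^W, II-1 X^W X^w, II-2 X^W X^w, II-3 X^W Y, II-4 X^W Y, III-1 X^w Y, III-2 X^W X^W, III-3 X^W X^W, III-4 X^W Y, III-5 X^W Y, III-6 X^W X^W, IV-1 X^W X^w, IV-2 X^W Y, IV-3 X^W X^w.
In this assignment every recorded phenotype matches its genotype and every non-founder's genotype is obtainable from its parents' genotypes, so the pedigree is consistent.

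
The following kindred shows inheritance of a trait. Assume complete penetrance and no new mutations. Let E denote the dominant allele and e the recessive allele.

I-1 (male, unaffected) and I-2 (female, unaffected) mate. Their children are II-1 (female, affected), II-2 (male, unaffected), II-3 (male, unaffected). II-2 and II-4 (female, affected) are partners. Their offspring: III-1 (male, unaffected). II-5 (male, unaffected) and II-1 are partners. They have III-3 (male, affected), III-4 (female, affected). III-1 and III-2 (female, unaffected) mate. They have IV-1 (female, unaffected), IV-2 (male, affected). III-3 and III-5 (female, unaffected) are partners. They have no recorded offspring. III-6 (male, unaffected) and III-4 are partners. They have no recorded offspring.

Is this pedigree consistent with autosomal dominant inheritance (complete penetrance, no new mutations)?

No

Under autosomal dominant, II-1 (affected, female) cannot arise from I-1 (unaffected) × I-2 (unaffected).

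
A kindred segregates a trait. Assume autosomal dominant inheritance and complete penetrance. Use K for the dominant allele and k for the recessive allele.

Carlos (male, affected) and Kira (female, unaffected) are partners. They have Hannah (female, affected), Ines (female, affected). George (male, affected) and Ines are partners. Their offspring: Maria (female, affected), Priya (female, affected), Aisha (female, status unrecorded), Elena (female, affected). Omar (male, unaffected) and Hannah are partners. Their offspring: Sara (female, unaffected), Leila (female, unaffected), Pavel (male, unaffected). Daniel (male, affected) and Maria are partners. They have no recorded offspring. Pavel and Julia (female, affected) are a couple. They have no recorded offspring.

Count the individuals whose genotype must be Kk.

Obligate heterozygotes: Hannah is affected so carries K and received k from Kira (kk), so Hannah is Kk; Ines is affected so carries K and received k from Kira (kk), so Ines is Kk.
Every other individual is either homozygous by phenotype or has at least one consistent homozygous assignment, so the count is 2.

2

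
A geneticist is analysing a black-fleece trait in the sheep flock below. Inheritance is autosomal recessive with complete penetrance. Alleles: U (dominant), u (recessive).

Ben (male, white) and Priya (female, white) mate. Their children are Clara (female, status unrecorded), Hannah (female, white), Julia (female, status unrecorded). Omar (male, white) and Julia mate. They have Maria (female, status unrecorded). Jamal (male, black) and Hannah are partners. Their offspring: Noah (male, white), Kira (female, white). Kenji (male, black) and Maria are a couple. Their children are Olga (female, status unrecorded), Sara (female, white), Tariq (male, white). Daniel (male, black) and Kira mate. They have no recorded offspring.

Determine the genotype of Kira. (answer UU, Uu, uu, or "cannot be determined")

Uu

From phenotype alone, Kira is UU or Uu.
Kira is white so carries U and received u from Jamal (uu), so Kira is Uu.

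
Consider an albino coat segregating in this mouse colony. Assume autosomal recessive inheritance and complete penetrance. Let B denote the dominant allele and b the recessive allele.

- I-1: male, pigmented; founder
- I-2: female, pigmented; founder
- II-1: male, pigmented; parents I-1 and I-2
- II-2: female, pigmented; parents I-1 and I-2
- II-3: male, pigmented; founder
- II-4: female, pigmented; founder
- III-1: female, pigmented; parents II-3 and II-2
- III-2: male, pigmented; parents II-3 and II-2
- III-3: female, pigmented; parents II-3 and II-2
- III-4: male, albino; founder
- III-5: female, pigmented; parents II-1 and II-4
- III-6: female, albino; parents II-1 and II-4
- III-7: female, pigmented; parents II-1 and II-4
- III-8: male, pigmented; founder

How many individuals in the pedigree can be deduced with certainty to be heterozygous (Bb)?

Obligate heterozygotes: II-1 is pigmented so carries B and passed b to III-6 (bb), so II-1 is Bb; II-4 is pigmented so carries B and passed b to III-6 (bb), so II-4 is Bb.
Every other individual is either homozygous by phenotype or has at least one consistent homozygous assignment, so the count is 2.

2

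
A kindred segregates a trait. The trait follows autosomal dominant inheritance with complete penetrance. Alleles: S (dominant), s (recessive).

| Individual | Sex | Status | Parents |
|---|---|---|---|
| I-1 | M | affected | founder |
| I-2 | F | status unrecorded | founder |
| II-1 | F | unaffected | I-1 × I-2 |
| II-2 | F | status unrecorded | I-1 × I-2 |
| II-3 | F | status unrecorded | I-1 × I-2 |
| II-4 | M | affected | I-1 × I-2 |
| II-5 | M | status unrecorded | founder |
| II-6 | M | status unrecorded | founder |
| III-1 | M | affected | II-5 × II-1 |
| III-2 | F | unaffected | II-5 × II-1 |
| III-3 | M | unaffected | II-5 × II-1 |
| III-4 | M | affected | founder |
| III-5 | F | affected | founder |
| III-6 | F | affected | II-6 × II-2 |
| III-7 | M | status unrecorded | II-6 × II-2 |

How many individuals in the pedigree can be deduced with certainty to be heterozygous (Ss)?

Obligate heterozygotes: I-1 is affected so carries S and passed s to II-1 (ss), so I-1 is Ss; II-5 passed S to III-1 (Ss, whose s came from II-1) and passed s to III-2 (ss), so II-5 is Ss; III-1 is affected so carries S and received s from II-1 (ss), so III-1 is Ss.
Every other individual is either homozygous by phenotype or has at least one consistent homozygous assignment, so the count is 3.

3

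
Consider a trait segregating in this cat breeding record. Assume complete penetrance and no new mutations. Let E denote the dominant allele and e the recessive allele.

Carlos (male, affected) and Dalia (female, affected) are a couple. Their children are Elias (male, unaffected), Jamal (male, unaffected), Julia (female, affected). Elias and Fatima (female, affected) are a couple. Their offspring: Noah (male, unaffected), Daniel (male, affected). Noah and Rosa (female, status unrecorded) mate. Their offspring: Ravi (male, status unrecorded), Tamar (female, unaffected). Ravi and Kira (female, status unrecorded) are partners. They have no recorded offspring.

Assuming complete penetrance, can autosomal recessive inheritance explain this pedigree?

No

Under autosomal recessive, Elias (unaffected, male) cannot arise from Carlos (affected) × Dalia (affected).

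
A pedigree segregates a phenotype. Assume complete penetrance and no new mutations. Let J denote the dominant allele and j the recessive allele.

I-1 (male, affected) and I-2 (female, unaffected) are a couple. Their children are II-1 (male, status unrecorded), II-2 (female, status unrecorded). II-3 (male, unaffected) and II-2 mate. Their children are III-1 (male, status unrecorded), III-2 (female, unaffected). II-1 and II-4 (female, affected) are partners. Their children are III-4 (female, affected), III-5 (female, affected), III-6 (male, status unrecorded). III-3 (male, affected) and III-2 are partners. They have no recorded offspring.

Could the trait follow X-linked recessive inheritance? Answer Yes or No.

Yes

A consistent assignment under X-linked recessive exists: I-1 X^j Y, I-2 X^J X^j, II-1 X^j Y, II-2 X^J X^j, II-3 X^J Y, II-4 X^j X^j, III-1 X^J Y, III-2 X^J X^J, III-3 X^j Y, III-4 X^j X^j, III-5 X^j X^j, III-6 X^j Y.
In this assignment every recorded phenotype matches its genotype and every non-founder's genotype is obtainable from its parents' genotypes, so the pedigree is consistent.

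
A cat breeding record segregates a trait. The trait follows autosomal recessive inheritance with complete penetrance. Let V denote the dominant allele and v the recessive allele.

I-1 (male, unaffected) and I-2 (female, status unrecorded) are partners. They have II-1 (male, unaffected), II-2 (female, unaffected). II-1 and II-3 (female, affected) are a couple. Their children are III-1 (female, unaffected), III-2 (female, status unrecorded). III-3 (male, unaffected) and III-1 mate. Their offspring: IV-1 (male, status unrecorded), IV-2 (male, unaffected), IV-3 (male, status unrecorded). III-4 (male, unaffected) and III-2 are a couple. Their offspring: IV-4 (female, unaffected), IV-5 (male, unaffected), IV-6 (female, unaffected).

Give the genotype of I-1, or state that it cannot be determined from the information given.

cannot be determined

I-1's phenotype allows VV or Vv, and no parent or child forces a single allele at both positions; consistent genotype assignments exist with I-1 as VV or Vv.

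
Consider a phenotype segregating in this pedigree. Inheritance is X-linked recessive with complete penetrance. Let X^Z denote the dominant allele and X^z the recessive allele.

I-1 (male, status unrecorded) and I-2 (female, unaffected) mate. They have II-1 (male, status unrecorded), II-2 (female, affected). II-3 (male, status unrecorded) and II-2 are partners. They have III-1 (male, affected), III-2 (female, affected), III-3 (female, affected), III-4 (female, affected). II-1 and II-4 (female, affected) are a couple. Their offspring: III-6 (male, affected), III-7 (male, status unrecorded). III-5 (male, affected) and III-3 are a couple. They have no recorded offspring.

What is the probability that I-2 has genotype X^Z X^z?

1

I-2 is unaffected so carries Z and passed z to II-2 (X^z X^z), so I-2 is X^Z X^z, giving P(X^Z X^z) = 1.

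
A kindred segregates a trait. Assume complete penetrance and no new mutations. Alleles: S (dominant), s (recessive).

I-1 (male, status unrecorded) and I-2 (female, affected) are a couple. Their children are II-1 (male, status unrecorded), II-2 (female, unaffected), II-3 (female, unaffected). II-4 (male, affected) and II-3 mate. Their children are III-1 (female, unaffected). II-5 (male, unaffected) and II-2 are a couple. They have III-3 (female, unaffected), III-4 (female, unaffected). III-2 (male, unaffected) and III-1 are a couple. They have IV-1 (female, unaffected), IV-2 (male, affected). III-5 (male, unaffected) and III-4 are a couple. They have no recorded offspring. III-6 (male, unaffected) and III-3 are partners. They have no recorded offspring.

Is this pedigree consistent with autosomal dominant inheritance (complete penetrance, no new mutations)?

No

Under autosomal dominant, IV-2 (affected, male) cannot arise from III-2 (unaffected) × III-1 (unaffected).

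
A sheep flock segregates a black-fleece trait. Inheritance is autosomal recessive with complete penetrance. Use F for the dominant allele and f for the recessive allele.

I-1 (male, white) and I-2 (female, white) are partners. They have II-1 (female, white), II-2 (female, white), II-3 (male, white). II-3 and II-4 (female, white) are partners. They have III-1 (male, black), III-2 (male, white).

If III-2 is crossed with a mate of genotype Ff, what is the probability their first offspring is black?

1/6

II-3 is white so carries F and passed f to III-1 (ff), so II-3 is Ff.
II-4 is white so carries F and passed f to III-1 (ff), so II-4 is Ff.
III-2 is a white offspring of II-3 (Ff) × II-4 (Ff), whose cross gives 1/4 FF : 1/2 Ff : 1/4 ff; conditioning on being white, III-2 is FF with probability 1/3, Ff with probability 2/3.
Summing over parental genotype combinations, P(offspring is black) = 2/3·1/4 = 1/6.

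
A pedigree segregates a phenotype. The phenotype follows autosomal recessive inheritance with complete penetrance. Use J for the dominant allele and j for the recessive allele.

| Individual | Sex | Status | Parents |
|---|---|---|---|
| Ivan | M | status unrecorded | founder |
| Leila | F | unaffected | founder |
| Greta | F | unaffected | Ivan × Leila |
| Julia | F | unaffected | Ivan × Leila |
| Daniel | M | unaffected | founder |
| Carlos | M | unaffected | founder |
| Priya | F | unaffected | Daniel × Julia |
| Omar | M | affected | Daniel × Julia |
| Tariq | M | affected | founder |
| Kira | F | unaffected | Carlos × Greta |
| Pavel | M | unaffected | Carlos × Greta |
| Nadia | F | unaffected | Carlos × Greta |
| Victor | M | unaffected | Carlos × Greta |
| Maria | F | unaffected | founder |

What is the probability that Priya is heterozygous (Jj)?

2/3

Daniel is unaffected so carries J and passed j to Omar (jj), so Daniel is Jj.
Julia is unaffected so carries J and passed j to Omar (jj), so Julia is Jj.
Their cross gives offspring ratios 1/4 JJ : 1/2 Jj : 1/4 jj. Conditioning on Priya being unaffected, P(Jj) = 1/2 / 3/4 = 2/3.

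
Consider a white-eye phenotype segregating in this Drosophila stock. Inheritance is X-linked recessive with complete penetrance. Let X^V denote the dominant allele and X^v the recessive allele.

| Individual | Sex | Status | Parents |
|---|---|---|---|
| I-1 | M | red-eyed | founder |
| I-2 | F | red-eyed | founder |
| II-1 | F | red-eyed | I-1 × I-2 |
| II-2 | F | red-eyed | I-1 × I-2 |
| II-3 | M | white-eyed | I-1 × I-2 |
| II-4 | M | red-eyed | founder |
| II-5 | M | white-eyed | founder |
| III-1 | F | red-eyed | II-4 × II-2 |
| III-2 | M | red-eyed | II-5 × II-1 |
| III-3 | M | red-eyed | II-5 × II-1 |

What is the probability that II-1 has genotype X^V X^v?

1/5

I-1 is red-eyed, so I-1 is X^V Y.
I-2 is red-eyed so carries V and passed v to II-3 (X^v Y), so I-2 is X^V X^v.
Their cross gives offspring ratios 1/2 X^V X^V : 1/2 X^V X^v. Conditioning on II-1 being red-eyed, P(X^V X^v) = 1/2 / 1 = 1/2 before taking II-1's own offspring into account.
II-5 is white-eyed, so II-5 is X^v Y.
Now use II-1's offspring. Probability of each recorded status — red-eyed son III-2: 1/2 if II-1 is X^V X^v, 1 if X^V X^V; red-eyed son III-3: 1/2 if II-1 is X^V X^v, 1 if X^V X^V.
Bayes: P(X^V X^v) = 1/2·1/4 / (1/2·1/4 + 1/2·1) = 1/5.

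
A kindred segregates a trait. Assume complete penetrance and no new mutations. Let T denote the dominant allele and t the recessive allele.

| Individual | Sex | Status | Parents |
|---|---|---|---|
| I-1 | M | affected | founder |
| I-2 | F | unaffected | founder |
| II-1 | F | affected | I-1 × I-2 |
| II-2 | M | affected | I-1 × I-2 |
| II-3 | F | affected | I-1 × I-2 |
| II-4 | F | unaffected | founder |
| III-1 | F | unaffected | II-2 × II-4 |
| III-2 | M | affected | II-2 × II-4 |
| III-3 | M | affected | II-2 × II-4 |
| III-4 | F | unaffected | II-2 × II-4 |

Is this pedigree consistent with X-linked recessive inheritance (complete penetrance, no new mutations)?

A consistent assignment under X-linked recessive exists: I-1 X^t Y, I-2 X^T X^t, II-1 X^t X^t, II-2 X^t Y, II-3 X^t X^t, II-4 X^T X^t, III-1 X^T X^t, III-2 X^t Y, III-3 X^t Y, III-4 X^T X^t.
In this assignment every recorded phenotype matches its genotype and every non-founder's genotype is obtainable from its parents' genotypes, so the pedigree is consistent.

Yes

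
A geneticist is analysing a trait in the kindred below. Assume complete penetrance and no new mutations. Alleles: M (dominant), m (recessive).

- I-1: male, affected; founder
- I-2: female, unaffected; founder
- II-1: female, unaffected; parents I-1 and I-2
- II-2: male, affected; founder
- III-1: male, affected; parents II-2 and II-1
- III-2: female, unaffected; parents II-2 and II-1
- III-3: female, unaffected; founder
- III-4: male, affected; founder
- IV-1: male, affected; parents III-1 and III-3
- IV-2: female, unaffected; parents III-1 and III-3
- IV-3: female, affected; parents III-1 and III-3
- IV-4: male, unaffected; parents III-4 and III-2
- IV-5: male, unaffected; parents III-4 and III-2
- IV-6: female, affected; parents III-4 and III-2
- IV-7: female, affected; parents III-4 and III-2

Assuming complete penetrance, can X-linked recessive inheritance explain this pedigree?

A consistent assignment under X-linked recessive exists: I-1 X^m Y, I-2 X^M X^M, II-1 X^M X^m, II-2 X^m Y, III-1 X^m Y, III-2 X^M X^m, III-3 X^M X^m, III-4 X^m Y, IV-1 X^m Y, IV-2 X^M X^m, IV-3 X^m X^m, IV-4 X^M Y, IV-5 X^M Y, IV-6 X^m X^m, IV-7 X^m X^m.
In this assignment every recorded phenotype matches its genotype and every non-founder's genotype is obtainable from its parents' genotypes, so the pedigree is consistent.

Yes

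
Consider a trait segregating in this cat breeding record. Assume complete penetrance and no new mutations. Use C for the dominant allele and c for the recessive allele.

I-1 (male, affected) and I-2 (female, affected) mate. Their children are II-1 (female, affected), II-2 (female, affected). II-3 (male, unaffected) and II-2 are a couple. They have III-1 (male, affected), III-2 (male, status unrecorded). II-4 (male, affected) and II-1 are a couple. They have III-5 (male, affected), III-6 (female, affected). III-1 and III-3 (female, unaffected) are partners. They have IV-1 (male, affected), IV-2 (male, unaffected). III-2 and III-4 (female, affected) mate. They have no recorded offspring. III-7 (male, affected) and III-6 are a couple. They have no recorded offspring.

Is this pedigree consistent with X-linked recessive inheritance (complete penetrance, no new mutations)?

Yes

A consistent assignment under X-linked recessive exists: I-1 X^c Y, I-2 X^c X^c, II-1 X^c X^c, II-2 X^c X^c, II-3 X^C Y, II-4 X^c Y, III-1 X^c Y, III-2 X^c Y, III-3 X^C X^c, III-4 X^c X^c, III-5 X^c Y, III-6 X^c X^c, III-7 X^c Y, IV-1 X^c Y, IV-2 X^C Y.
In this assignment every recorded phenotype matches its genotype and every non-founder's genotype is obtainable from its parents' genotypes, so the pedigree is consistent.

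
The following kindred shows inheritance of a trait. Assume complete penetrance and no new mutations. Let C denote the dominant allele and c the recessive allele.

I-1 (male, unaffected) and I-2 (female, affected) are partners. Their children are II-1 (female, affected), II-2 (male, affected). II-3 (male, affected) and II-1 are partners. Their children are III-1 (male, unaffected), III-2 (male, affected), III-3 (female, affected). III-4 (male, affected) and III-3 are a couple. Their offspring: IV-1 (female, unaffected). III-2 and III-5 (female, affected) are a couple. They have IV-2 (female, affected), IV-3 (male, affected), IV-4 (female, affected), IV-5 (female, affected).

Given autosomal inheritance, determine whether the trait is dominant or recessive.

II-3 and II-1 are both affected yet have an unaffected child III-1. Under a recessive model two affected parents are homozygous and every child would be affected, so the trait cannot be recessive.

dominant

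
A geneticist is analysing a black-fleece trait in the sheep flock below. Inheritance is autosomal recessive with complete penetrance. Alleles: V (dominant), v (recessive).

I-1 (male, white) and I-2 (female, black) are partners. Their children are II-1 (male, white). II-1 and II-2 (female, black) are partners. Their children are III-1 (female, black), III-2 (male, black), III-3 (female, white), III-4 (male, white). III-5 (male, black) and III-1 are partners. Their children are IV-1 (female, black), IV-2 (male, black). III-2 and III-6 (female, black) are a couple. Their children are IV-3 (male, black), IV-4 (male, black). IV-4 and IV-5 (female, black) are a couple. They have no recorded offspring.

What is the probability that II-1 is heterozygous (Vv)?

1

II-1 is white so carries V and received v from I-2 (vv), so II-1 is Vv, giving P(Vv) = 1.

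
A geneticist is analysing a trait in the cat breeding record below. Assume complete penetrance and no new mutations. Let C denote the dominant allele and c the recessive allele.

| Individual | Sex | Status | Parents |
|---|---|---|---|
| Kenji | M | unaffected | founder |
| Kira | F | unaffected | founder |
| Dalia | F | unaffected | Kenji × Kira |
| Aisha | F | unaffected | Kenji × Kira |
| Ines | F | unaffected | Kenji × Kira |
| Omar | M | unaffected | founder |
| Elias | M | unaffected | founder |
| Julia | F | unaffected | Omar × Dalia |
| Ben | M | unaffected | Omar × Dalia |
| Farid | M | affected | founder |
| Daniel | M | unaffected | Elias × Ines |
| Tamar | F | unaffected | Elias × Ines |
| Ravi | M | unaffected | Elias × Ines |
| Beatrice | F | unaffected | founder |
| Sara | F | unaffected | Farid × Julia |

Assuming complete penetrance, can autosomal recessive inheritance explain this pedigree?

A consistent assignment under autosomal recessive exists: Kenji CC, Kira CC, Dalia CC, Aisha CC, Ines CC, Omar CC, Elias CC, Julia CC, Ben CC, Farid cc, Daniel CC, Tamar CC, Ravi CC, Beatrice CC, Sara Cc.
In this assignment every recorded phenotype matches its genotype and every non-founder's genotype is obtainable from its parents' genotypes, so the pedigree is consistent.

Yes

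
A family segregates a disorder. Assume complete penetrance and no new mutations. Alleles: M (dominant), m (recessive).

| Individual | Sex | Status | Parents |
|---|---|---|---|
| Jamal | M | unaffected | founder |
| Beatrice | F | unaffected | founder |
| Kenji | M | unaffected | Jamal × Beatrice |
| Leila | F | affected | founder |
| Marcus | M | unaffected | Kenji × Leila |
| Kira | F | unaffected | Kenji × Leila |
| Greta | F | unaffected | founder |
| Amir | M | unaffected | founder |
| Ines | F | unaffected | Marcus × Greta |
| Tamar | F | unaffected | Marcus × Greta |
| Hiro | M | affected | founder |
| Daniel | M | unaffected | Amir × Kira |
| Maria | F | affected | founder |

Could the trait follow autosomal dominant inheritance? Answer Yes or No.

Yes

A consistent assignment under autosomal dominant exists: Jamal mm, Beatrice mm, Kenji mm, Leila Mm, Marcus mm, Kira mm, Greta mm, Amir mm, Ines mm, Tamar mm, Hiro MM, Daniel mm, Maria MM.
In this assignment every recorded phenotype matches its genotype and every non-founder's genotype is obtainable from its parents' genotypes, so the pedigree is consistent.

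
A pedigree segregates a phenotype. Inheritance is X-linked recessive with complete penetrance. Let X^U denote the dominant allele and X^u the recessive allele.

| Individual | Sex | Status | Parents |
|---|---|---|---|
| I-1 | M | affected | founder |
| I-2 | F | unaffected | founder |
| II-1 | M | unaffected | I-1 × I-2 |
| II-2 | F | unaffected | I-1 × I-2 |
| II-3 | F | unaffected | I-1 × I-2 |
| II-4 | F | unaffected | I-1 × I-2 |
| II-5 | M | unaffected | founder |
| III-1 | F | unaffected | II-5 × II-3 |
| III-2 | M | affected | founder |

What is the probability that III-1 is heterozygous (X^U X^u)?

1/2

II-5 is unaffected, so II-5 is X^U Y.
II-3 is unaffected so carries U and received u from I-1 (X^u Y), so II-3 is X^U X^u.
Their cross gives offspring ratios 1/2 X^U X^U : 1/2 X^U X^u. Conditioning on III-1 being unaffected, P(X^U X^u) = 1/2 / 1 = 1/2.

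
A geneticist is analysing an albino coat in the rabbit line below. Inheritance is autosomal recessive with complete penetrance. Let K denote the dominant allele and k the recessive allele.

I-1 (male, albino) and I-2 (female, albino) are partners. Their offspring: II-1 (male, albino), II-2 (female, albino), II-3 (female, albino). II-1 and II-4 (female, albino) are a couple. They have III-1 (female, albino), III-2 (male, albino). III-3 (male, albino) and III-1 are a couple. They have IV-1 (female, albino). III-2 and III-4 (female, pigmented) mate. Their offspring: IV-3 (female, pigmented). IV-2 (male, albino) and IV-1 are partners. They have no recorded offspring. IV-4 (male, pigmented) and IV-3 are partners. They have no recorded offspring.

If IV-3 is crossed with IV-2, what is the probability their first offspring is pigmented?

IV-3 is pigmented so carries K and received k from III-2 (kk), so IV-3 is Kk.
IV-2 is albino, so IV-2 is kk.
The cross gives 1/2 Kk : 1/2 kk, so P(offspring is pigmented) = 1/2.

1/2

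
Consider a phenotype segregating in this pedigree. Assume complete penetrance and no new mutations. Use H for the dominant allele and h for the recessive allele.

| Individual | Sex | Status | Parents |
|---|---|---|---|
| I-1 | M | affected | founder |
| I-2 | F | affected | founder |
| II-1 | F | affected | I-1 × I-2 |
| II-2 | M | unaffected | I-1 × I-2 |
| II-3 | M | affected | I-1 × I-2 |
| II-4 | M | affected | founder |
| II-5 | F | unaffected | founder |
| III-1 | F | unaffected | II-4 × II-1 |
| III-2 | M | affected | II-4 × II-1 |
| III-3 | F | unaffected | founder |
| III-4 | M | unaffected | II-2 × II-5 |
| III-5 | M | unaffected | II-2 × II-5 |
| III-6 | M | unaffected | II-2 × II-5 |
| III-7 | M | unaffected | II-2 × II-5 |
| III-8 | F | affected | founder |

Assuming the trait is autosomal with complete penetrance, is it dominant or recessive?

dominant

I-1 and I-2 are both affected yet have an unaffected child II-2. Under a recessive model two affected parents are homozygous and every child would be affected, so the trait cannot be recessive.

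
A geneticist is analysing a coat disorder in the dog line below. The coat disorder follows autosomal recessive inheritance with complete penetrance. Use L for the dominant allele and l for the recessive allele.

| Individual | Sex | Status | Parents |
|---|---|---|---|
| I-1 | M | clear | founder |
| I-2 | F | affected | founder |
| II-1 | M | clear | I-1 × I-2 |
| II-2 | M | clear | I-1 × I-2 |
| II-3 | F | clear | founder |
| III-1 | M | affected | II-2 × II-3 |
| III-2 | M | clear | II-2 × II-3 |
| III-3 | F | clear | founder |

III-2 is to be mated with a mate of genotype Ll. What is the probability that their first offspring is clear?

5/6

II-2 is clear so carries L and received l from I-2 (ll), so II-2 is Ll.
II-3 is clear so carries L and passed l to III-1 (ll), so II-3 is Ll.
III-2 is a clear offspring of II-2 (Ll) × II-3 (Ll), whose cross gives 1/4 LL : 1/2 Ll : 1/4 ll; conditioning on being clear, III-2 is LL with probability 1/3, Ll with probability 2/3.
Summing over parental genotype combinations, P(offspring is clear) = 1/3·1 + 2/3·3/4 = 5/6.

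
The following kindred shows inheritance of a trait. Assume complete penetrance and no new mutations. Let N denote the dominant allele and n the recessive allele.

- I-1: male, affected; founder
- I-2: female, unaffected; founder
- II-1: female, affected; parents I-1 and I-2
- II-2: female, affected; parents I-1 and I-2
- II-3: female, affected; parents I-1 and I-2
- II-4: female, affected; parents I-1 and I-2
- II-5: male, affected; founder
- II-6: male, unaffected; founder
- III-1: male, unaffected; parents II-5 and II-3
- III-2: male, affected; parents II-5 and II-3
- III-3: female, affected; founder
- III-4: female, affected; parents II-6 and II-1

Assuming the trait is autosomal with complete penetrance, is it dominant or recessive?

dominant

II-5 and II-3 are both affected yet have an unaffected child III-1. Under a recessive model two affected parents are homozygous and every child would be affected, so the trait cannot be recessive.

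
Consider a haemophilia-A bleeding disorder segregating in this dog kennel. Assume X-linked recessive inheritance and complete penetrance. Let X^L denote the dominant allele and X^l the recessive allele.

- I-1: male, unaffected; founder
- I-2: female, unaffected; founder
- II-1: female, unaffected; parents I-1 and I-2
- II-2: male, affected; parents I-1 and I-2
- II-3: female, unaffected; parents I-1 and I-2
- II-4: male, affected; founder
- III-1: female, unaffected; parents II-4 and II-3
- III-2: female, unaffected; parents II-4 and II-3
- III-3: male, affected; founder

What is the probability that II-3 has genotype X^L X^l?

I-1 is unaffected, so I-1 is X^L Y.
I-2 is unaffected so carries L and passed l to II-2 (X^l Y), so I-2 is X^L X^l.
Their cross gives offspring ratios 1/2 X^L X^L : 1/2 X^L X^l. Conditioning on II-3 being unaffected, P(X^L X^l) = 1/2 / 1 = 1/2 before taking II-3's own offspring into account.
II-4 is affected, so II-4 is X^l Y.
Now use II-3's offspring. Probability of each recorded status — unaffected daughter III-1: 1/2 if II-3 is X^L X^l, 1 if X^L X^L; unaffected daughter III-2: 1/2 if II-3 is X^L X^l, 1 if X^L X^L.
Bayes: P(X^L X^l) = 1/2·1/4 / (1/2·1/4 + 1/2·1) = 1/5.

1/5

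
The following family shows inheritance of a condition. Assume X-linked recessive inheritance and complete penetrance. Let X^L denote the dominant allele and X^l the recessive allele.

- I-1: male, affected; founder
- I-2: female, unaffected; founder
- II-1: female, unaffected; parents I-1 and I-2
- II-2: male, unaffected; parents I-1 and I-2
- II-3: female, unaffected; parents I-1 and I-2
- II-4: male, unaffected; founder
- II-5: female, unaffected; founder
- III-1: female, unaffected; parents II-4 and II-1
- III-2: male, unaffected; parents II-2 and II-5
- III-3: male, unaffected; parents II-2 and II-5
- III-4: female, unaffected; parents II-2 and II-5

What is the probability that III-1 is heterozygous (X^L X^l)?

1/2

II-4 is unaffected, so II-4 is X^L Y.
II-1 is unaffected so carries L and received l from I-1 (X^l Y), so II-1 is X^L X^l.
Their cross gives offspring ratios 1/2 X^L X^L : 1/2 X^L X^l. Conditioning on III-1 being unaffected, P(X^L X^l) = 1/2 / 1 = 1/2.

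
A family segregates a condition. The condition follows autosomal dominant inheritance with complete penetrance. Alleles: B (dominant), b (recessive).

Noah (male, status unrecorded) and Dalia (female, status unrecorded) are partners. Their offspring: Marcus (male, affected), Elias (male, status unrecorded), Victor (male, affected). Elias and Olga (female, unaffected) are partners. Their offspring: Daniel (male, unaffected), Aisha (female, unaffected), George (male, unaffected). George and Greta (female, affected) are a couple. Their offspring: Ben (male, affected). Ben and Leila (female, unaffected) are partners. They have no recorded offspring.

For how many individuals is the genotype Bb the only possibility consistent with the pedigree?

1

Obligate heterozygotes: Ben is affected so carries B and received b from George (bb), so Ben is Bb.
Every other individual is either homozygous by phenotype or has at least one consistent homozygous assignment, so the count is 1.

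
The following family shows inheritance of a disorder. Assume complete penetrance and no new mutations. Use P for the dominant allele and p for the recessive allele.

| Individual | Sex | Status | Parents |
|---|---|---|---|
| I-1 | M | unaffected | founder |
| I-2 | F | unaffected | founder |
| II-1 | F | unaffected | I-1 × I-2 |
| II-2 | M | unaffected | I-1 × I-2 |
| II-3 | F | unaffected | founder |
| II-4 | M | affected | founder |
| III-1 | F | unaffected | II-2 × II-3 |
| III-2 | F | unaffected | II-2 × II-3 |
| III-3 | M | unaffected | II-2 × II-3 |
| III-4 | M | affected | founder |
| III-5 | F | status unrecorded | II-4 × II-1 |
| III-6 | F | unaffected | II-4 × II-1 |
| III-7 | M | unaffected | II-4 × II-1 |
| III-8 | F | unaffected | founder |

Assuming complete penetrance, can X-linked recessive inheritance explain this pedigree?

Yes

A consistent assignment under X-linked recessive exists: I-1 X^P Y, I-2 X^P X^P, II-1 X^P X^P, II-2 X^P Y, II-3 X^P X^P, II-4 X^p Y, III-1 X^P X^P, III-2 X^P X^P, III-3 X^P Y, III-4 X^p Y, III-5 X^P X^p, III-6 X^P X^p, III-7 X^P Y, III-8 X^P X^P.
In this assignment every recorded phenotype matches its genotype and every non-founder's genotype is obtainable from its parents' genotypes, so the pedigree is consistent.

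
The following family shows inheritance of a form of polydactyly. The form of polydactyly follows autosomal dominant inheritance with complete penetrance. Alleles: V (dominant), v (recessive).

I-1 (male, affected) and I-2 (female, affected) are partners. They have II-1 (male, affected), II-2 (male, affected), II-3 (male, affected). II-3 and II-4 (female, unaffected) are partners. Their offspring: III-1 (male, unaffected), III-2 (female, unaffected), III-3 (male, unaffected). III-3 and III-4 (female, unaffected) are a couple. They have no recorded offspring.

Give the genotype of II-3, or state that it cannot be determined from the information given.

Vv

From phenotype alone, II-3 is VV or Vv.
II-3 is affected so carries V and passed v to III-1 (vv), so II-3 is Vv.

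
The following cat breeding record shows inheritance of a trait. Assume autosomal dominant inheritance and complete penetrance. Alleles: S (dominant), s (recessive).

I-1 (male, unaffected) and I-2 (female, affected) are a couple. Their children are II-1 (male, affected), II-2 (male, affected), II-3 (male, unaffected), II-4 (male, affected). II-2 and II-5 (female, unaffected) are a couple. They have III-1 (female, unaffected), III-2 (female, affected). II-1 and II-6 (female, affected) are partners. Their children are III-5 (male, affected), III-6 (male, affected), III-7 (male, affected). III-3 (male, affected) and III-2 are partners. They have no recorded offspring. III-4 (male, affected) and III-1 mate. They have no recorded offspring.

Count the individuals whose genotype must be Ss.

5

Obligate heterozygotes: I-2 is affected so carries S and passed s to II-3 (ss), so I-2 is Ss; II-1 is affected so carries S and received s from I-1 (ss), so II-1 is Ss; II-2 is affected so carries S and received s from I-1 (ss), so II-2 is Ss; II-4 is affected so carries S and received s from I-1 (ss), so II-4 is Ss; III-2 is affected so carries S and received s from II-5 (ss), so III-2 is Ss.
Every other individual is either homozygous by phenotype or has at least one consistent homozygous assignment, so the count is 5.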